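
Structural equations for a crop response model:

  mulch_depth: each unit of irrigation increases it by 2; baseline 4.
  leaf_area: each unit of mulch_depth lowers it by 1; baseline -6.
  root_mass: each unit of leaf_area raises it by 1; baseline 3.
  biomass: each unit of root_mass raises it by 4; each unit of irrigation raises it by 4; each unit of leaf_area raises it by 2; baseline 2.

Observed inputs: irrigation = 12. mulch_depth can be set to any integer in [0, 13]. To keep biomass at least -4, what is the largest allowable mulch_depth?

Intervening on mulch_depth fixes its value directly, overriding its dependence on irrigation.
Substituting into the root_mass equation gives root_mass = -mulch_depth - 3.
This gives biomass = -6*mulch_depth + 26.
Require -6*mulch_depth + 26 ≥ -4, so mulch_depth ≤ 5.
The largest integer in [0, 13] satisfying this is 5.

mulch_depth = 5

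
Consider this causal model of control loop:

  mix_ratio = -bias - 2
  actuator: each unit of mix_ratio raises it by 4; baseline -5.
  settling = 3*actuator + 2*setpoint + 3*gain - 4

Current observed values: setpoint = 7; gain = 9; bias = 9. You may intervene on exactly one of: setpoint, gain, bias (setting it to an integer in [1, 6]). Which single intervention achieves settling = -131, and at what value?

Intervening on setpoint: settling = 2*setpoint - 124. Reaching -131 requires setpoint = -7/2, not an integer.
Intervening on gain: with other inputs at their observed values, settling = 3*gain - 137. Solving for -131 gives gain = 2, within [1, 6].
Intervening on bias: settling = -12*bias - 2. Reaching -131 requires bias = 43/4, not an integer.

set gain = 2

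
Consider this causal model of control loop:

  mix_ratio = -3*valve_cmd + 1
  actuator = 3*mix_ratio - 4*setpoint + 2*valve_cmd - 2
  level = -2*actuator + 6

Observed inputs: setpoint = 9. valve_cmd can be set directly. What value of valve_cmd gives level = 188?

Substituting into the actuator equation gives actuator = -7*valve_cmd - 35.
This gives level = 14*valve_cmd + 76.
Solve 14*valve_cmd + 76 = 188: valve_cmd = (188 - 76) / 14 = 8.

valve_cmd = 8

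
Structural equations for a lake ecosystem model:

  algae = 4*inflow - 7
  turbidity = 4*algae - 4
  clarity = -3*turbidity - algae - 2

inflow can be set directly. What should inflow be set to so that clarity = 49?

inflow = 1

Substituting into the turbidity equation gives turbidity = 16*inflow - 32.
clarity becomes -52*inflow + 101.
Solve -52*inflow + 101 = 49: inflow = (49 - 101) / -52 = 1.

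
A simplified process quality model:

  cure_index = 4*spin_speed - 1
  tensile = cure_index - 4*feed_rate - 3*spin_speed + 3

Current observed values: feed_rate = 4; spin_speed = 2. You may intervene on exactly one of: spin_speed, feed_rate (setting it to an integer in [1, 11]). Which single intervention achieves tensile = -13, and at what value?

Intervening on spin_speed: with other inputs at their observed values, tensile = spin_speed - 14. Solving for -13 gives spin_speed = 1, within [1, 11].
Intervening on feed_rate: tensile = -4*feed_rate + 4. Reaching -13 requires feed_rate = 17/4, not an integer.

set spin_speed = 1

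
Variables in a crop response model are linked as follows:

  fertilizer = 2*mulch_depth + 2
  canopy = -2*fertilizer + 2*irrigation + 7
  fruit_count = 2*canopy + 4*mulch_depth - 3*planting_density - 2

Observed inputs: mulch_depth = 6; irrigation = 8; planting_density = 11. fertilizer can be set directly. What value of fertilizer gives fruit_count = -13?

fertilizer = 12

Intervening on fertilizer fixes its value directly, overriding its dependence on mulch_depth.
Substituting into the canopy equation gives canopy = -2*fertilizer + 23.
Substituting into the fruit_count equation gives fruit_count = -4*fertilizer + 35.
Solve -4*fertilizer + 35 = -13: fertilizer = (-13 - 35) / -4 = 12.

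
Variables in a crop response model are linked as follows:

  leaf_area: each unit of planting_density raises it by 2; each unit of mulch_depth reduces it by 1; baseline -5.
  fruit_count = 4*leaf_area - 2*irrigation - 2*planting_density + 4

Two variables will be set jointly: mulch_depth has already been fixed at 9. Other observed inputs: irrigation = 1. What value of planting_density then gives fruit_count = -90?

planting_density = -6

With mulch_depth held at 9:
Substituting into the leaf_area equation gives leaf_area = 2*planting_density - 14.
This gives fruit_count = 6*planting_density - 54.
Solve 6*planting_density - 54 = -90: planting_density = (-90 + 54) / 6 = -6.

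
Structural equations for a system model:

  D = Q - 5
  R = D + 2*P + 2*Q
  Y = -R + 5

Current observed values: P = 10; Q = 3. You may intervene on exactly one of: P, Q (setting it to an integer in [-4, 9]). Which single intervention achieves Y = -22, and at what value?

set Q = 4

Intervening on P: Y = -2*P + 1. Reaching -22 requires P = 23/2, not an integer.
Intervening on Q: with other inputs at their observed values, Y = -3*Q - 10. Solving for -22 gives Q = 4, within [-4, 9].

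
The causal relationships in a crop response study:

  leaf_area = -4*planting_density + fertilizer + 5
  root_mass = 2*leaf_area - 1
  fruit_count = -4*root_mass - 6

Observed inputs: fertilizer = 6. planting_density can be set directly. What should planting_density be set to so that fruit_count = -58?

Substituting into the leaf_area equation gives leaf_area = -4*planting_density + 11.
Substituting into the root_mass equation gives root_mass = -8*planting_density + 21.
Substituting into the fruit_count equation gives fruit_count = 32*planting_density - 90.
Solve 32*planting_density - 90 = -58: planting_density = (-58 + 90) / 32 = 1.

planting_density = 1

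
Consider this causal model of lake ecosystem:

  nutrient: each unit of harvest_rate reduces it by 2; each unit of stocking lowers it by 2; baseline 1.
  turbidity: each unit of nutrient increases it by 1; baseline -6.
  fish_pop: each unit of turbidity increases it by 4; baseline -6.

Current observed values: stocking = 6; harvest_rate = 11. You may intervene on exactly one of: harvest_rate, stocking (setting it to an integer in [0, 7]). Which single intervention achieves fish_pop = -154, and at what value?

set stocking = 5

Intervening on harvest_rate: fish_pop = -8*harvest_rate - 74. Reaching -154 requires harvest_rate = 10, outside [0, 7].
Intervening on stocking: with other inputs at their observed values, fish_pop = -8*stocking - 114. Solving for -154 gives stocking = 5, within [0, 7].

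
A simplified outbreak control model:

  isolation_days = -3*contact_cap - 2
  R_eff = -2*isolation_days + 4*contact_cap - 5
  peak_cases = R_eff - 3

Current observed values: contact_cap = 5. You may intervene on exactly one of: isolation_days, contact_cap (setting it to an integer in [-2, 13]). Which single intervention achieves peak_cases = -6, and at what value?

Intervening on isolation_days: with other inputs at their observed values, peak_cases = -2*isolation_days + 12. Solving for -6 gives isolation_days = 9, within [-2, 13].
Intervening on contact_cap: peak_cases = 10*contact_cap - 4. Reaching -6 requires contact_cap = -1/5, not an integer.

set isolation_days = 9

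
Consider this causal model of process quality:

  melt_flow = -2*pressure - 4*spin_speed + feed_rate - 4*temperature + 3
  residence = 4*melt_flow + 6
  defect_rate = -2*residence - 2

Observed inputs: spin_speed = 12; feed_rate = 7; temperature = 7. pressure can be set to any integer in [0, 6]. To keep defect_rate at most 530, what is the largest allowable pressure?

Substituting into the melt_flow equation gives melt_flow = -2*pressure - 66.
Substituting into the residence equation gives residence = -8*pressure - 258.
So defect_rate = 16*pressure + 514.
Require 16*pressure + 514 ≤ 530, so pressure ≤ 1.
The largest integer in [0, 6] satisfying this is 1.

pressure = 1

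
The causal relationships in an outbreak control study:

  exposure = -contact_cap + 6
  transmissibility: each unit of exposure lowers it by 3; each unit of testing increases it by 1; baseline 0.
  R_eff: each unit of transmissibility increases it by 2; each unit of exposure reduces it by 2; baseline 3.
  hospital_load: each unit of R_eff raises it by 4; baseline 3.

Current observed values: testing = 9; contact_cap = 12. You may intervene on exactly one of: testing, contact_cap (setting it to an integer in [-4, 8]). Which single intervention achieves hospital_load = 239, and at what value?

set testing = 4

Intervening on testing: with other inputs at their observed values, hospital_load = 8*testing + 207. Solving for 239 gives testing = 4, within [-4, 8].
Intervening on contact_cap: hospital_load = 32*contact_cap - 105. Reaching 239 requires contact_cap = 43/4, not an integer.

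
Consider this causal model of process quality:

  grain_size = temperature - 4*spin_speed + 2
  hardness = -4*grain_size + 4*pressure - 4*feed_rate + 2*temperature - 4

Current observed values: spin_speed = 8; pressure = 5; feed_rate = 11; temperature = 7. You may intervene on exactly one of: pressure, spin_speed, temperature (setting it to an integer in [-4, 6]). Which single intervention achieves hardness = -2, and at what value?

Intervening on pressure: hardness = 4*pressure + 58. Reaching -2 requires pressure = -15, outside [-4, 6].
Intervening on spin_speed: with other inputs at their observed values, hardness = 16*spin_speed - 50. Solving for -2 gives spin_speed = 3, within [-4, 6].
Intervening on temperature: hardness = -2*temperature + 92. Reaching -2 requires temperature = 47, outside [-4, 6].

set spin_speed = 3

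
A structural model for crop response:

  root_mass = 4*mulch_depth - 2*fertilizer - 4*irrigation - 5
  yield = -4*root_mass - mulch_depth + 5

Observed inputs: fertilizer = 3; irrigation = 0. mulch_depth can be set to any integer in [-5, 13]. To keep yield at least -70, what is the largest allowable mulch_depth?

Substituting into the root_mass equation gives root_mass = 4*mulch_depth - 11.
Substituting into the yield equation gives yield = -17*mulch_depth + 49.
Require -17*mulch_depth + 49 ≥ -70, so mulch_depth ≤ 7.
The largest integer in [-5, 13] satisfying this is 7.

mulch_depth = 7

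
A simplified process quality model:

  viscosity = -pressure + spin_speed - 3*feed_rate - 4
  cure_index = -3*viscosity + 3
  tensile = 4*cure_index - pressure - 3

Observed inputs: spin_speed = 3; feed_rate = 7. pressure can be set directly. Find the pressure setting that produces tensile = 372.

pressure = 9

Substituting into the viscosity equation gives viscosity = -pressure - 22.
This gives cure_index = 3*pressure + 69.
This gives tensile = 11*pressure + 273.
Solve 11*pressure + 273 = 372: pressure = (372 - 273) / 11 = 9.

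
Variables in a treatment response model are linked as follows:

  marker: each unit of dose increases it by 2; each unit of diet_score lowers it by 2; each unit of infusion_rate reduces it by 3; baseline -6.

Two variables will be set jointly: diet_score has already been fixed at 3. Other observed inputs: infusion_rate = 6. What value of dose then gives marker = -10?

With diet_score held at 3:
Substituting into the marker equation gives marker = 2*dose - 30.
Solve 2*dose - 30 = -10: dose = (-10 + 30) / 2 = 10.

dose = 10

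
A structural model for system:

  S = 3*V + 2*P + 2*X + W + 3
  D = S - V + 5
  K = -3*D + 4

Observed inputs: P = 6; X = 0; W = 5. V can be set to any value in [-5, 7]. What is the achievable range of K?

-113 to -41

Substituting into the S equation gives S = 3*V + 20.
So D = 2*V + 25.
Substituting into the K equation gives K = -6*V - 71.
Linear in V, so extremes are at the endpoints: V = -5 gives K = -41; V = 7 gives K = -113.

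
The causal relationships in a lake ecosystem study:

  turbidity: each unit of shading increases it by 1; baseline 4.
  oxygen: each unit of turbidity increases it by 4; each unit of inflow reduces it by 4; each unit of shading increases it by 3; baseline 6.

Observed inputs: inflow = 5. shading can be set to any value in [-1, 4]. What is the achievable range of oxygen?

-5 to 30

Substituting into the oxygen equation gives oxygen = 7*shading + 2.
Linear in shading, so extremes are at the endpoints: shading = -1 gives oxygen = -5; shading = 4 gives oxygen = 30.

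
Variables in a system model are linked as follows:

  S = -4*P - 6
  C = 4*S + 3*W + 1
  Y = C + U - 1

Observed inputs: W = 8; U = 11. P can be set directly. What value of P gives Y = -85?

Substituting into the C equation gives C = -16*P + 1.
Y becomes -16*P + 11.
Solve -16*P + 11 = -85: P = (-85 - 11) / -16 = 6.

P = 6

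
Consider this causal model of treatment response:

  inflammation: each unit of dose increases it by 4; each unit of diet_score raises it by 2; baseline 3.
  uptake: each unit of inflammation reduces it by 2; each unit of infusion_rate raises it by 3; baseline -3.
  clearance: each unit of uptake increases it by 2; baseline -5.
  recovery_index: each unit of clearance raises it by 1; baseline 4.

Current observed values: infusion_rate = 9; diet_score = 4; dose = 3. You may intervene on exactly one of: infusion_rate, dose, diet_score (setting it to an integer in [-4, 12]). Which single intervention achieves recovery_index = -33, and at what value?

Intervening on infusion_rate: with other inputs at their observed values, recovery_index = 6*infusion_rate - 99. Solving for -33 gives infusion_rate = 11, within [-4, 12].
Intervening on dose: recovery_index = -16*dose + 3. Reaching -33 requires dose = 9/4, not an integer.
Intervening on diet_score: recovery_index = -8*diet_score - 13. Reaching -33 requires diet_score = 5/2, not an integer.

set infusion_rate = 11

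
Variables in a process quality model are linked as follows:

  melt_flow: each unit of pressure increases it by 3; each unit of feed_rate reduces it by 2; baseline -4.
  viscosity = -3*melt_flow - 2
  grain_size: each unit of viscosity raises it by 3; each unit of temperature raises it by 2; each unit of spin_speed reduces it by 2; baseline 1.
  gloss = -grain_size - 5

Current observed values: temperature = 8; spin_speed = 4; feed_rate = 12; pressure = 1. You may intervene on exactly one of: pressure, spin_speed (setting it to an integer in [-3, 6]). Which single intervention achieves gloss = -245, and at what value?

set spin_speed = -2

Intervening on pressure: gloss = 27*pressure - 260. Reaching -245 requires pressure = 5/9, not an integer.
Intervening on spin_speed: with other inputs at their observed values, gloss = 2*spin_speed - 241. Solving for -245 gives spin_speed = -2, within [-3, 6].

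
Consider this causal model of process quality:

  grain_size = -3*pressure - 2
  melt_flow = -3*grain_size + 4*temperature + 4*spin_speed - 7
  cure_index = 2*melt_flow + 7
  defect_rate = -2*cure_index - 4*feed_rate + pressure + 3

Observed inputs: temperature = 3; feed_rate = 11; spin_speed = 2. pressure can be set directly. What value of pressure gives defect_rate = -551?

pressure = 12

Substituting into the melt_flow equation gives melt_flow = 9*pressure + 19.
Substituting into the cure_index equation gives cure_index = 18*pressure + 45.
Substituting into the defect_rate equation gives defect_rate = -35*pressure - 131.
Solve -35*pressure - 131 = -551: pressure = (-551 + 131) / -35 = 12.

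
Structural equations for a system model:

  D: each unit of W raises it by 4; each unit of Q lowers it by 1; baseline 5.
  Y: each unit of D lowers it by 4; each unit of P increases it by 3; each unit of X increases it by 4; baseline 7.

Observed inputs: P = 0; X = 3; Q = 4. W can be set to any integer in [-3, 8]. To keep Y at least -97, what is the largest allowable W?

Substituting into the D equation gives D = 4*W + 1.
This gives Y = -16*W + 15.
Require -16*W + 15 ≥ -97, so W ≤ 7.
The largest integer in [-3, 8] satisfying this is 7.

W = 7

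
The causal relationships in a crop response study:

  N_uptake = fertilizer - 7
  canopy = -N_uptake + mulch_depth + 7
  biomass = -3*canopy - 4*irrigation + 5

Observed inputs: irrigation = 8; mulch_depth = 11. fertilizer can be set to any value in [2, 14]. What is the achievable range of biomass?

Substituting into the canopy equation gives canopy = -fertilizer + 25.
biomass becomes 3*fertilizer - 102.
Linear in fertilizer, so extremes are at the endpoints: fertilizer = 2 gives biomass = -96; fertilizer = 14 gives biomass = -60.

-96 to -60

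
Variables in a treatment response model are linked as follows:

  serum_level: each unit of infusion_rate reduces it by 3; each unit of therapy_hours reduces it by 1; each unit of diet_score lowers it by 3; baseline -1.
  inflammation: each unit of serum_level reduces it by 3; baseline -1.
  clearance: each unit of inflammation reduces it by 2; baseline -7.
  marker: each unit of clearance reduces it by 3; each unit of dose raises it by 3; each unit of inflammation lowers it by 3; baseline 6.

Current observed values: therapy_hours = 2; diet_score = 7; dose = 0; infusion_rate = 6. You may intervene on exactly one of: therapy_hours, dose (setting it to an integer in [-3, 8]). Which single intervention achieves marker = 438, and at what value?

Intervening on therapy_hours: with other inputs at their observed values, marker = 9*therapy_hours + 384. Solving for 438 gives therapy_hours = 6, within [-3, 8].
Intervening on dose: marker = 3*dose + 402. Reaching 438 requires dose = 12, outside [-3, 8].

set therapy_hours = 6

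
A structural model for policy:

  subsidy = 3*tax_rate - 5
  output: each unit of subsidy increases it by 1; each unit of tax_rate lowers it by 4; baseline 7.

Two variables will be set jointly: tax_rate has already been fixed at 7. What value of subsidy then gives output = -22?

subsidy = -1

With tax_rate held at 7:
Intervening on subsidy fixes its value directly, overriding its dependence on tax_rate.
Substituting into the output equation gives output = subsidy - 21.
Solve subsidy - 21 = -22: subsidy = (-22 + 21) / 1 = -1.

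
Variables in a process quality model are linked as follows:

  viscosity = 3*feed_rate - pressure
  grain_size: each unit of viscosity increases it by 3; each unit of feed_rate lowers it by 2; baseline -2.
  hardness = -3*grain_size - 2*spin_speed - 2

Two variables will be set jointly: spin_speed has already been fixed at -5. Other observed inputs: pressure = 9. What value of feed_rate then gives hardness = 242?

feed_rate = -7

With spin_speed held at -5:
Substituting into the viscosity equation gives viscosity = 3*feed_rate - 9.
Substituting into the grain_size equation gives grain_size = 7*feed_rate - 29.
This gives hardness = -21*feed_rate + 95.
Solve -21*feed_rate + 95 = 242: feed_rate = (242 - 95) / -21 = -7.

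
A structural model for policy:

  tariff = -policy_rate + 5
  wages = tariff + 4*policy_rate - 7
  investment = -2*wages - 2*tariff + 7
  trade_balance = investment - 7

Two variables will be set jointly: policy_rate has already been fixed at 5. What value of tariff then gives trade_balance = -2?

tariff = -6

With policy_rate held at 5:
Intervening on tariff fixes its value directly, overriding its dependence on policy_rate.
Substituting into the wages equation gives wages = tariff + 13.
Substituting into the investment equation gives investment = -4*tariff - 19.
Substituting into the trade_balance equation gives trade_balance = -4*tariff - 26.
Solve -4*tariff - 26 = -2: tariff = (-2 + 26) / -4 = -6.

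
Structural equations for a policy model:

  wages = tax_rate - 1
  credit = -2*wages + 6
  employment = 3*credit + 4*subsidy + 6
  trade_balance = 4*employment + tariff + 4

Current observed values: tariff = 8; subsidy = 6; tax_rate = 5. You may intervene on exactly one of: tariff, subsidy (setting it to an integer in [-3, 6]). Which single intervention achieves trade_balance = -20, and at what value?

Intervening on tariff: trade_balance = tariff + 100. Reaching -20 requires tariff = -120, outside [-3, 6].
Intervening on subsidy: with other inputs at their observed values, trade_balance = 16*subsidy + 12. Solving for -20 gives subsidy = -2, within [-3, 6].

set subsidy = -2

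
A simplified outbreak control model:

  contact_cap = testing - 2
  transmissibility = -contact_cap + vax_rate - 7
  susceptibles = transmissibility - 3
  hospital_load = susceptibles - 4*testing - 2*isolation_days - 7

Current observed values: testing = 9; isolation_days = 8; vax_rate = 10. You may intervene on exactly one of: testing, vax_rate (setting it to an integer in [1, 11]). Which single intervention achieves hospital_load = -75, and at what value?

Intervening on testing: hospital_load = -5*testing - 21. Reaching -75 requires testing = 54/5, not an integer.
Intervening on vax_rate: with other inputs at their observed values, hospital_load = vax_rate - 76. Solving for -75 gives vax_rate = 1, within [1, 11].

set vax_rate = 1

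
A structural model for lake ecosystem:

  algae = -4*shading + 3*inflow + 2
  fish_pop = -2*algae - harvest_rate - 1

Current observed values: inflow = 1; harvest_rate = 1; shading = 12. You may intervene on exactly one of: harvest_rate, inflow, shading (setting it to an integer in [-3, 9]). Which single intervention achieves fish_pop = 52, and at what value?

Intervening on harvest_rate: fish_pop = -harvest_rate + 85. Reaching 52 requires harvest_rate = 33, outside [-3, 9].
Intervening on inflow: fish_pop = -6*inflow + 90. Reaching 52 requires inflow = 19/3, not an integer.
Intervening on shading: with other inputs at their observed values, fish_pop = 8*shading - 12. Solving for 52 gives shading = 8, within [-3, 9].

set shading = 8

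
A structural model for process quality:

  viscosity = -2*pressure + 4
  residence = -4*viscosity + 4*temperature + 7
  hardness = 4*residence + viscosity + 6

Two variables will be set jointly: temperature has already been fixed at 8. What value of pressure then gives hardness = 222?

pressure = 4

With temperature held at 8:
Substituting into the residence equation gives residence = 8*pressure + 23.
So hardness = 30*pressure + 102.
Solve 30*pressure + 102 = 222: pressure = (222 - 102) / 30 = 4.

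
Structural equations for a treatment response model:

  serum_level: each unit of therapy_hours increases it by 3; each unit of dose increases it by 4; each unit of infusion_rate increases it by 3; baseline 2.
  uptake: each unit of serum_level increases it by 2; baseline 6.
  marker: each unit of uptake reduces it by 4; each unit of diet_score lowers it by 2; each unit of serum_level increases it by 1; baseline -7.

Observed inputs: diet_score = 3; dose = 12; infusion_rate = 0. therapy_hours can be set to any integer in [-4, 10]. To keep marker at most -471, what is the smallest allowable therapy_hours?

therapy_hours = 4

Substituting into the serum_level equation gives serum_level = 3*therapy_hours + 50.
Substituting into the uptake equation gives uptake = 6*therapy_hours + 106.
Substituting into the marker equation gives marker = -21*therapy_hours - 387.
Require -21*therapy_hours - 387 ≤ -471, so therapy_hours ≥ 4.
The smallest integer in [-4, 10] satisfying this is 4.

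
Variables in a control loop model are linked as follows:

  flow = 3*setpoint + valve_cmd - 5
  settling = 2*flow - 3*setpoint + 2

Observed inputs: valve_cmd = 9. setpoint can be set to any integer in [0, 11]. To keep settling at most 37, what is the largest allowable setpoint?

setpoint = 9

Substituting into the flow equation gives flow = 3*setpoint + 4.
Substituting into the settling equation gives settling = 3*setpoint + 10.
Require 3*setpoint + 10 ≤ 37, so setpoint ≤ 9.
The largest integer in [0, 11] satisfying this is 9.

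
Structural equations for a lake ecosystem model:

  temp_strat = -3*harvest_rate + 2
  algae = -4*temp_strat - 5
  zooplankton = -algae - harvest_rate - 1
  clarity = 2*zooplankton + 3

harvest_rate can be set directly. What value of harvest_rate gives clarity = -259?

harvest_rate = 11

Substituting into the algae equation gives algae = 12*harvest_rate - 13.
Substituting into the zooplankton equation gives zooplankton = -13*harvest_rate + 12.
Substituting into the clarity equation gives clarity = -26*harvest_rate + 27.
Solve -26*harvest_rate + 27 = -259: harvest_rate = (-259 - 27) / -26 = 11.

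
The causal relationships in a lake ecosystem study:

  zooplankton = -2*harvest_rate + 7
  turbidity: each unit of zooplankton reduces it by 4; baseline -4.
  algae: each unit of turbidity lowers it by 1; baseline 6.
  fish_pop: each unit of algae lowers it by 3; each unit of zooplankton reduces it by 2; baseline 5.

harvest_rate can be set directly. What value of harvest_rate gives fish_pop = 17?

Substituting into the turbidity equation gives turbidity = 8*harvest_rate - 32.
So algae = -8*harvest_rate + 38.
This gives fish_pop = 28*harvest_rate - 123.
Solve 28*harvest_rate - 123 = 17: harvest_rate = (17 + 123) / 28 = 5.

harvest_rate = 5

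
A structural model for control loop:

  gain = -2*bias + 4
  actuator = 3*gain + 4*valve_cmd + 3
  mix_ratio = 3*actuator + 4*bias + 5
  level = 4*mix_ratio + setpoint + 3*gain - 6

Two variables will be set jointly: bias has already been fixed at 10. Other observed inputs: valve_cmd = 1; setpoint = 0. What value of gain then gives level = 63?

With bias held at 10:
Intervening on gain fixes its value directly, overriding its dependence on bias.
Substituting into the actuator equation gives actuator = 3*gain + 7.
This gives mix_ratio = 9*gain + 66.
Substituting into the level equation gives level = 39*gain + 258.
Solve 39*gain + 258 = 63: gain = (63 - 258) / 39 = -5.

gain = -5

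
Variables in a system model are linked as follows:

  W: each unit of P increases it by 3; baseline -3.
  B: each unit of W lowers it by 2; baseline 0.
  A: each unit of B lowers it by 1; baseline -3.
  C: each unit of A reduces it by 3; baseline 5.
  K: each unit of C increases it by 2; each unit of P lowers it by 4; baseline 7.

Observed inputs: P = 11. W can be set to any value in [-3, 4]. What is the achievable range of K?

Intervening on W fixes its value directly, overriding its dependence on P.
Substituting into the A equation gives A = 2*W - 3.
So C = -6*W + 14.
Substituting into the K equation gives K = -12*W - 9.
Linear in W, so extremes are at the endpoints: W = -3 gives K = 27; W = 4 gives K = -57.

-57 to 27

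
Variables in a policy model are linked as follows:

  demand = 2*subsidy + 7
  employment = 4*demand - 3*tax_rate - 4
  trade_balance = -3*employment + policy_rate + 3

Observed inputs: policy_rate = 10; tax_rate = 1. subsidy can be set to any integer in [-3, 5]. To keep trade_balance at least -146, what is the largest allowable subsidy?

subsidy = 4

Substituting into the employment equation gives employment = 8*subsidy + 21.
Substituting into the trade_balance equation gives trade_balance = -24*subsidy - 50.
Require -24*subsidy - 50 ≥ -146, so subsidy ≤ 4.
The largest integer in [-3, 5] satisfying this is 4.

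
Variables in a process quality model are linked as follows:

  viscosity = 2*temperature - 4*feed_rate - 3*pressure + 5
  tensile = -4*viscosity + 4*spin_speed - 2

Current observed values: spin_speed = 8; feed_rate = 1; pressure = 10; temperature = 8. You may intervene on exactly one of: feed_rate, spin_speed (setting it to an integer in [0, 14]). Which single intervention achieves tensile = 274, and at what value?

set feed_rate = 13

Intervening on feed_rate: with other inputs at their observed values, tensile = 16*feed_rate + 66. Solving for 274 gives feed_rate = 13, within [0, 14].
Intervening on spin_speed: tensile = 4*spin_speed + 50. Reaching 274 requires spin_speed = 56, outside [0, 14].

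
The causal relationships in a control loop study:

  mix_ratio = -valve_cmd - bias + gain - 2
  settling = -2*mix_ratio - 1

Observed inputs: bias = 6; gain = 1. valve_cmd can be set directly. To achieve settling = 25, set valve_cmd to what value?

valve_cmd = 6

Substituting into the mix_ratio equation gives mix_ratio = -valve_cmd - 7.
Substituting into the settling equation gives settling = 2*valve_cmd + 13.
Solve 2*valve_cmd + 13 = 25: valve_cmd = (25 - 13) / 2 = 6.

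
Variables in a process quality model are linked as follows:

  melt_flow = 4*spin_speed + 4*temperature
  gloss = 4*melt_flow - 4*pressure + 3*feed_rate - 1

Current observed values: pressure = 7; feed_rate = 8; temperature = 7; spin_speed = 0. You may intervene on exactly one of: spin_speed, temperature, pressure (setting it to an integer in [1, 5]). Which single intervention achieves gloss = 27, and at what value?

set temperature = 2

Intervening on spin_speed: gloss = 16*spin_speed + 107. Reaching 27 requires spin_speed = -5, outside [1, 5].
Intervening on temperature: with other inputs at their observed values, gloss = 16*temperature - 5. Solving for 27 gives temperature = 2, within [1, 5].
Intervening on pressure: gloss = -4*pressure + 135. Reaching 27 requires pressure = 27, outside [1, 5].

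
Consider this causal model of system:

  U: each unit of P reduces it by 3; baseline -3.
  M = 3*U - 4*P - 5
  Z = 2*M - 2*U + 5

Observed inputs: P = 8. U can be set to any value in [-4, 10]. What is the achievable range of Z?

-85 to -29

Intervening on U fixes its value directly, overriding its dependence on P.
Substituting into the M equation gives M = 3*U - 37.
Z becomes 4*U - 69.
Linear in U, so extremes are at the endpoints: U = -4 gives Z = -85; U = 10 gives Z = -29.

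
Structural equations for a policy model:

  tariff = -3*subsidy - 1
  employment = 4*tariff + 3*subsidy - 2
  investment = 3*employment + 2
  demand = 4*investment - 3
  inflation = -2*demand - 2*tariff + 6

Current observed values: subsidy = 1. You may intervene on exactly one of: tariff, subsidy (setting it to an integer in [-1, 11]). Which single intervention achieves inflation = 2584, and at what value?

Intervening on tariff: inflation = -98*tariff - 28. Reaching 2584 requires tariff = -1306/49, not an integer.
Intervening on subsidy: with other inputs at their observed values, inflation = 222*subsidy + 142. Solving for 2584 gives subsidy = 11, within [-1, 11].

set subsidy = 11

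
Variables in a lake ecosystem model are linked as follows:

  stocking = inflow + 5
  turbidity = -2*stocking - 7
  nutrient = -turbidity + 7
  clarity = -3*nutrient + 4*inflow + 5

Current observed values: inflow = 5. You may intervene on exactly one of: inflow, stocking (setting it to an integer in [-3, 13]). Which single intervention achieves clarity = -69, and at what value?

Intervening on inflow: with other inputs at their observed values, clarity = -2*inflow - 67. Solving for -69 gives inflow = 1, within [-3, 13].
Intervening on stocking: clarity = -6*stocking - 17. Reaching -69 requires stocking = 26/3, not an integer.

set inflow = 1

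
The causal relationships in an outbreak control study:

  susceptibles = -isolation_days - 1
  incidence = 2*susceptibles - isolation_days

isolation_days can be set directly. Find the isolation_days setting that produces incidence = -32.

Substituting into the incidence equation gives incidence = -3*isolation_days - 2.
Solve -3*isolation_days - 2 = -32: isolation_days = (-32 + 2) / -3 = 10.

isolation_days = 10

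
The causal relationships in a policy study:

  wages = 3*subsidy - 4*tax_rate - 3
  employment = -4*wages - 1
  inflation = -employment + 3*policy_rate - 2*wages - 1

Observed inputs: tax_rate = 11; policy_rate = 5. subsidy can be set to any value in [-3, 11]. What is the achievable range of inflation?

-97 to -13

Substituting into the wages equation gives wages = 3*subsidy - 47.
Substituting into the employment equation gives employment = -12*subsidy + 187.
inflation becomes 6*subsidy - 79.
Linear in subsidy, so extremes are at the endpoints: subsidy = -3 gives inflation = -97; subsidy = 11 gives inflation = -13.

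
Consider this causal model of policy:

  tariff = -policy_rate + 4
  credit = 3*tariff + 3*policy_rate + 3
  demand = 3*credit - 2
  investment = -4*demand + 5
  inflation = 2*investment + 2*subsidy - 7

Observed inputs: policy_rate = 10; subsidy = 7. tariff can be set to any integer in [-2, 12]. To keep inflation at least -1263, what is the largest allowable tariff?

tariff = 7

Intervening on tariff fixes its value directly, overriding its dependence on policy_rate.
Substituting into the credit equation gives credit = 3*tariff + 33.
So demand = 9*tariff + 97.
investment becomes -36*tariff - 383.
So inflation = -72*tariff - 759.
Require -72*tariff - 759 ≥ -1263, so tariff ≤ 7.
The largest integer in [-2, 12] satisfying this is 7.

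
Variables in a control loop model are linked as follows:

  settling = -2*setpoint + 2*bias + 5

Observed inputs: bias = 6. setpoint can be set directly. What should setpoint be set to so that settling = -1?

Substituting into the settling equation gives settling = -2*setpoint + 17.
Solve -2*setpoint + 17 = -1: setpoint = (-1 - 17) / -2 = 9.

setpoint = 9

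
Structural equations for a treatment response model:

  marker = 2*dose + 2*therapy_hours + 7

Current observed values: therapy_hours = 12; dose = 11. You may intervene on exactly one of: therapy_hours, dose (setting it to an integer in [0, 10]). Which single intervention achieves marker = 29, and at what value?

Intervening on therapy_hours: with other inputs at their observed values, marker = 2*therapy_hours + 29. Solving for 29 gives therapy_hours = 0, within [0, 10].
Intervening on dose: marker = 2*dose + 31. Reaching 29 requires dose = -1, outside [0, 10].

set therapy_hours = 0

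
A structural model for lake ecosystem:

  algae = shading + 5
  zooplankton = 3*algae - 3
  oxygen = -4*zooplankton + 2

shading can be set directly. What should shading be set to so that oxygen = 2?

Substituting into the zooplankton equation gives zooplankton = 3*shading + 12.
Substituting into the oxygen equation gives oxygen = -12*shading - 46.
Solve -12*shading - 46 = 2: shading = (2 + 46) / -12 = -4.

shading = -4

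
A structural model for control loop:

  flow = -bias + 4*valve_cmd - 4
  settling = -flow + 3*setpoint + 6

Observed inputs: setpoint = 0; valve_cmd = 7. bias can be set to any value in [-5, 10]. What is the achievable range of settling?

Substituting into the flow equation gives flow = -bias + 24.
settling becomes bias - 18.
Linear in bias, so extremes are at the endpoints: bias = -5 gives settling = -23; bias = 10 gives settling = -8.

-23 to -8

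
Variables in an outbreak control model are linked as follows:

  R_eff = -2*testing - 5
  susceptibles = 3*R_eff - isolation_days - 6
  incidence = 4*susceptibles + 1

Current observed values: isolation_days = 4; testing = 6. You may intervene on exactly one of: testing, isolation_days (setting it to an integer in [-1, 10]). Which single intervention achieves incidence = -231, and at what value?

Intervening on testing: incidence = -24*testing - 99. Reaching -231 requires testing = 11/2, not an integer.
Intervening on isolation_days: with other inputs at their observed values, incidence = -4*isolation_days - 227. Solving for -231 gives isolation_days = 1, within [-1, 10].

set isolation_days = 1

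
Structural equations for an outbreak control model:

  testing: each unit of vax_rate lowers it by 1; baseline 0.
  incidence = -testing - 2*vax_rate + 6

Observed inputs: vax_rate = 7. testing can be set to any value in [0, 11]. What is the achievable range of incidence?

Intervening on testing fixes its value directly, overriding its dependence on vax_rate.
Substituting into the incidence equation gives incidence = -testing - 8.
Linear in testing, so extremes are at the endpoints: testing = 0 gives incidence = -8; testing = 11 gives incidence = -19.

-19 to -8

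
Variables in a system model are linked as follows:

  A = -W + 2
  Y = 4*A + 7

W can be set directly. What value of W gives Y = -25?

Substituting into the Y equation gives Y = -4*W + 15.
Solve -4*W + 15 = -25: W = (-25 - 15) / -4 = 10.

W = 10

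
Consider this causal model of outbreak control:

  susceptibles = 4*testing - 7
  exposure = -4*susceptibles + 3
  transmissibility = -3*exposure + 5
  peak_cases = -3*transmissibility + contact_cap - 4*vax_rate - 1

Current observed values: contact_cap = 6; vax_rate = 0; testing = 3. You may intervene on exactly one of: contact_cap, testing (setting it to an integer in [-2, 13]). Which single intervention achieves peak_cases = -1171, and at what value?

set testing = 10

Intervening on contact_cap: peak_cases = contact_cap - 169. Reaching -1171 requires contact_cap = -1002, outside [-2, 13].
Intervening on testing: with other inputs at their observed values, peak_cases = -144*testing + 269. Solving for -1171 gives testing = 10, within [-2, 13].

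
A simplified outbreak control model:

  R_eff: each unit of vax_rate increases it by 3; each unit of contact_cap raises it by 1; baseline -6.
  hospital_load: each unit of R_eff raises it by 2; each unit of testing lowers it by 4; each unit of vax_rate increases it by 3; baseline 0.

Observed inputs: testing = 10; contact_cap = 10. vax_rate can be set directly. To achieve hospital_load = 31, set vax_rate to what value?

Substituting into the R_eff equation gives R_eff = 3*vax_rate + 4.
This gives hospital_load = 9*vax_rate - 32.
Solve 9*vax_rate - 32 = 31: vax_rate = (31 + 32) / 9 = 7.

vax_rate = 7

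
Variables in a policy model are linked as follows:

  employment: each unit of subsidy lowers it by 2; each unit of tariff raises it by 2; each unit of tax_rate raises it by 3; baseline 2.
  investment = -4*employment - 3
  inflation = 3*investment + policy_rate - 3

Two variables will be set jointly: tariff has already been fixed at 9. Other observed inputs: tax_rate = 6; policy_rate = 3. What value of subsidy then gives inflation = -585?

With tariff held at 9:
Substituting into the employment equation gives employment = -2*subsidy + 38.
Substituting into the investment equation gives investment = 8*subsidy - 155.
Substituting into the inflation equation gives inflation = 24*subsidy - 465.
Solve 24*subsidy - 465 = -585: subsidy = (-585 + 465) / 24 = -5.

subsidy = -5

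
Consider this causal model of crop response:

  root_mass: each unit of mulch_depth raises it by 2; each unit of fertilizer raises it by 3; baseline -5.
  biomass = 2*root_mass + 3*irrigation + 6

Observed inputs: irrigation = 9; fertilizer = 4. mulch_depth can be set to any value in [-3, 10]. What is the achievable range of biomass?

35 to 87

Substituting into the root_mass equation gives root_mass = 2*mulch_depth + 7.
This gives biomass = 4*mulch_depth + 47.
Linear in mulch_depth, so extremes are at the endpoints: mulch_depth = -3 gives biomass = 35; mulch_depth = 10 gives biomass = 87.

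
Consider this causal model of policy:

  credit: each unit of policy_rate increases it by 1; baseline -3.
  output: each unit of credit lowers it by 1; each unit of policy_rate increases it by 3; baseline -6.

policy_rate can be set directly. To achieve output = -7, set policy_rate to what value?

policy_rate = -2

Substituting into the output equation gives output = 2*policy_rate - 3.
Solve 2*policy_rate - 3 = -7: policy_rate = (-7 + 3) / 2 = -2.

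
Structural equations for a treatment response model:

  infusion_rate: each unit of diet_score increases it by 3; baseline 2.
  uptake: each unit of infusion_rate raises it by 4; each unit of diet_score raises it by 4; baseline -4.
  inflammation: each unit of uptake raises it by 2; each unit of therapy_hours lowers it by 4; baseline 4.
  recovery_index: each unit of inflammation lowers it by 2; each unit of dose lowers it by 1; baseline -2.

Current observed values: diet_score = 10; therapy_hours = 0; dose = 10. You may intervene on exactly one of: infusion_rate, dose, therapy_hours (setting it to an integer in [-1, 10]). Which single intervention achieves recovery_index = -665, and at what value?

set dose = -1

Intervening on infusion_rate: recovery_index = -16*infusion_rate - 164. Reaching -665 requires infusion_rate = 501/16, not an integer.
Intervening on dose: with other inputs at their observed values, recovery_index = -dose - 666. Solving for -665 gives dose = -1, within [-1, 10].
Intervening on therapy_hours: recovery_index = 8*therapy_hours - 676. Reaching -665 requires therapy_hours = 11/8, not an integer.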